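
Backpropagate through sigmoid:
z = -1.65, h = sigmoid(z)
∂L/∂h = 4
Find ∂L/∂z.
∂L/∂z = 0.5406

σ(-1.65) = 0.1611
σ'(-1.65) = σ(-1.65)(1 - σ(-1.65)) = 0.1611 × 0.8389 = 0.1352
∂L/∂z = ∂L/∂h · σ'(z) = 4 × 0.1352 = 0.5406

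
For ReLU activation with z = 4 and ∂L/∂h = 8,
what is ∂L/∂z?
∂L/∂z = 8

h = ReLU(4) = 4
Since z > 0: ∂h/∂z = 1
∂L/∂z = ∂L/∂h · ∂h/∂z = 8 × 1 = 8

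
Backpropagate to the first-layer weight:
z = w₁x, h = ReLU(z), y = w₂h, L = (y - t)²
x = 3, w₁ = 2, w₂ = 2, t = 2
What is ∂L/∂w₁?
∂L/∂w₁ = 120

Forward pass:
z = w₁x = 2×3 = 6
h = ReLU(6) = 6
y = w₂h = 2×6 = 12

Backward pass:
∂L/∂y = 2(y - t) = 2(12 - 2) = 20
∂y/∂h = w₂ = 2
∂h/∂z = 1 (ReLU derivative)
∂z/∂w₁ = x = 3

∂L/∂w₁ = 20 × 2 × 1 × 3 = 120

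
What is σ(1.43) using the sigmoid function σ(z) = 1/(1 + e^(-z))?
0.8069

sigmoid(1.43) = 1/(1 + e^(-1.43)) = 1/(1 + 0.2393) = 0.8069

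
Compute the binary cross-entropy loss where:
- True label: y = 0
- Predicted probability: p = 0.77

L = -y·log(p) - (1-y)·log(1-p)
L = 1.47

L = -0·log(0.77) - 1·log(0.23) = -log(0.23) = 1.47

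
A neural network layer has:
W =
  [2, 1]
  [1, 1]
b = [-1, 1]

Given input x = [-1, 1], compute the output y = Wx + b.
y = [-2, 1]

Wx = [2×-1 + 1×1, 1×-1 + 1×1]
   = [-1, 0]
y = Wx + b = [-1 + -1, 0 + 1] = [-2, 1]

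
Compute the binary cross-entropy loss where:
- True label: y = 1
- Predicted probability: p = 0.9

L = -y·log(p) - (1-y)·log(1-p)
L = 0.1054

L = -1·log(0.9) - 0·log(0.1) = -log(0.9) = 0.1054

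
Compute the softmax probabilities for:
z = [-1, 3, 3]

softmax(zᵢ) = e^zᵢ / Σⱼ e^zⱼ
p = [0.0091, 0.4955, 0.4955]

exp(z) = [0.3679, 20.09, 20.09]
Sum = 40.54
p = [0.0091, 0.4955, 0.4955]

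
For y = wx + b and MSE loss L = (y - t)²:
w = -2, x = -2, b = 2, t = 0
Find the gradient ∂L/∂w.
∂L/∂w = -24

y = wx + b = (-2)(-2) + 2 = 6
∂L/∂y = 2(y - t) = 2(6 - 0) = 12
∂y/∂w = x = -2
∂L/∂w = ∂L/∂y · ∂y/∂w = 12 × -2 = -24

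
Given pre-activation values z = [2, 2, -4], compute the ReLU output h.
h = [2, 2, 0]

ReLU applied element-wise: max(0,2)=2, max(0,2)=2, max(0,-4)=0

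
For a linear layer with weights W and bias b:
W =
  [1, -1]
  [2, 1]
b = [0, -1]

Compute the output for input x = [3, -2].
y = [5, 3]

Wx = [1×3 + -1×-2, 2×3 + 1×-2]
   = [5, 4]
y = Wx + b = [5 + 0, 4 + -1] = [5, 3]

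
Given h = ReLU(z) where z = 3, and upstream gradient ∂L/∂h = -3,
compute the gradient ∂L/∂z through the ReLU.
∂L/∂z = -3

h = ReLU(3) = 3
Since z > 0: ∂h/∂z = 1
∂L/∂z = ∂L/∂h · ∂h/∂z = -3 × 1 = -3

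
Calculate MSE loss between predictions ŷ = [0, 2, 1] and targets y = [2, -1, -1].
MSE = 5.667

MSE = (1/3)((0-2)² + (2--1)² + (1--1)²) = (1/3)(4 + 9 + 4) = 5.667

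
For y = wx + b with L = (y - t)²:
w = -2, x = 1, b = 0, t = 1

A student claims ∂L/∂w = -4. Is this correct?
Incorrect

y = (-2)(1) + 0 = -2
∂L/∂y = 2(y - t) = 2(-2 - 1) = -6
∂y/∂w = x = 1
∂L/∂w = -6 × 1 = -6

Claimed value: -4
Incorrect: The correct gradient is -6.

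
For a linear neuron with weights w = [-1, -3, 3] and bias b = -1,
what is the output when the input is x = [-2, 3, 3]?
y = 1

y = (-1)(-2) + (-3)(3) + (3)(3) + -1 = 1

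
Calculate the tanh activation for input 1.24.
0.8455

tanh(1.24) = (e^(1.24) - e^(-1.24))/(e^(1.24) + e^(-1.24)) = 0.8455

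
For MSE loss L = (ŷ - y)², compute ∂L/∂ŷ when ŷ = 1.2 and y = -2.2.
∂L/∂ŷ = 6.8

∂L/∂ŷ = 2(ŷ - y) = 2(1.2 - -2.2) = 2(3.4) = 6.8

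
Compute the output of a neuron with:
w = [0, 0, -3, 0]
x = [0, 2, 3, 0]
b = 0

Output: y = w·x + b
y = -9

y = (0)(0) + (0)(2) + (-3)(3) + (0)(0) + 0 = -9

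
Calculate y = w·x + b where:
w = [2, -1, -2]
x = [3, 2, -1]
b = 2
y = 8

y = (2)(3) + (-1)(2) + (-2)(-1) + 2 = 8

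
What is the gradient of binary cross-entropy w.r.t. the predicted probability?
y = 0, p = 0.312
∂L/∂p = 1.453

∂L/∂p = -y/p + (1-y)/(1-p) = 0 + 1/0.688 = 1.453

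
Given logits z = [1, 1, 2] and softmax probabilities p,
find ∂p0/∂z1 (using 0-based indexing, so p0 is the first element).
∂p0/∂z1 = -0.04492

p = softmax(z) = [0.2119, 0.2119, 0.5761]
p0 = 0.2119, p1 = 0.2119

∂p0/∂z1 = -p0 × p1 = -0.2119 × 0.2119 = -0.04492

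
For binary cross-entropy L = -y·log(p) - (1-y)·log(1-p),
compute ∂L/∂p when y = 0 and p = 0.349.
∂L/∂p = 1.536

∂L/∂p = -y/p + (1-y)/(1-p) = 0 + 1/0.651 = 1.536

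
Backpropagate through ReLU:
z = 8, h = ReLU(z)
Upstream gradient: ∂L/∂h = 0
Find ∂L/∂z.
∂L/∂z = 0

h = ReLU(8) = 8
Since z > 0: ∂h/∂z = 1
∂L/∂z = ∂L/∂h · ∂h/∂z = 0 × 1 = 0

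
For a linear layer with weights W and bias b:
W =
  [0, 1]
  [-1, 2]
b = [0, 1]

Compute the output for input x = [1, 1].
y = [1, 2]

Wx = [0×1 + 1×1, -1×1 + 2×1]
   = [1, 1]
y = Wx + b = [1 + 0, 1 + 1] = [1, 2]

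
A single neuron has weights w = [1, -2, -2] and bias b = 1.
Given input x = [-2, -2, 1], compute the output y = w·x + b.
y = 1

y = (1)(-2) + (-2)(-2) + (-2)(1) + 1 = 1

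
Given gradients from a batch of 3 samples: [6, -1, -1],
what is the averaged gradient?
Average gradient = 1.333

Average = (1/3)(6 + -1 + -1) = 4/3 = 1.333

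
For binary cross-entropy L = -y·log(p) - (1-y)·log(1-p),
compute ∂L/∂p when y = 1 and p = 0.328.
∂L/∂p = -3.049

∂L/∂p = -y/p + (1-y)/(1-p) = -1/0.328 + 0 = -3.049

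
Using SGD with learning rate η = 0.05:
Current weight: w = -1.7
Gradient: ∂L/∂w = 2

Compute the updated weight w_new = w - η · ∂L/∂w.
w_new = -1.8

w_new = w - η·∂L/∂w = -1.7 - 0.05×(2) = -1.7 - (0.1) = -1.8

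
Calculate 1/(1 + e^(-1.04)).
0.7389

sigmoid(1.04) = 1/(1 + e^(-1.04)) = 1/(1 + 0.3535) = 0.7389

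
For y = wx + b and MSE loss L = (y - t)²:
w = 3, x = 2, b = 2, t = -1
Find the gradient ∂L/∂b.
∂L/∂b = 18

y = wx + b = (3)(2) + 2 = 8
∂L/∂y = 2(y - t) = 2(8 - -1) = 18
∂y/∂b = 1
∂L/∂b = ∂L/∂y · ∂y/∂b = 18 × 1 = 18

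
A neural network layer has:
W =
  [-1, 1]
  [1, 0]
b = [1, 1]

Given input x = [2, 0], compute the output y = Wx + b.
y = [-1, 3]

Wx = [-1×2 + 1×0, 1×2 + 0×0]
   = [-2, 2]
y = Wx + b = [-2 + 1, 2 + 1] = [-1, 3]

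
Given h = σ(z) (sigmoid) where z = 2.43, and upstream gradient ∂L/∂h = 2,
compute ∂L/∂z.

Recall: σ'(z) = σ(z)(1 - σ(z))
∂L/∂z = 0.1487

σ(2.43) = 0.9191
σ'(2.43) = σ(2.43)(1 - σ(2.43)) = 0.9191 × 0.08091 = 0.07437
∂L/∂z = ∂L/∂h · σ'(z) = 2 × 0.07437 = 0.1487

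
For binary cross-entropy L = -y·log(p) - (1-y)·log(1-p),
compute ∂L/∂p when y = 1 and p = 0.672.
∂L/∂p = -1.488

∂L/∂p = -y/p + (1-y)/(1-p) = -1/0.672 + 0 = -1.488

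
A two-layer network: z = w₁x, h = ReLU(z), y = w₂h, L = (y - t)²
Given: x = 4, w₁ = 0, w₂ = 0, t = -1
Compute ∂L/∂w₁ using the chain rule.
∂L/∂w₁ = 0

Forward pass:
z = w₁x = 0×4 = 0
h = ReLU(0) = 0
y = w₂h = 0×0 = 0

Backward pass:
∂L/∂y = 2(y - t) = 2(0 - -1) = 2
∂y/∂h = w₂ = 0
∂h/∂z = 0 (ReLU derivative)
∂z/∂w₁ = x = 4

∂L/∂w₁ = 2 × 0 × 0 × 4 = 0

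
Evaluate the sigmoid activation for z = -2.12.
0.1072

sigmoid(-2.12) = 1/(1 + e^(2.12)) = 1/(1 + 8.331) = 0.1072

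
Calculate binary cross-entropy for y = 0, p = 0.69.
L = 1.171

L = -0·log(0.69) - 1·log(0.31) = -log(0.31) = 1.171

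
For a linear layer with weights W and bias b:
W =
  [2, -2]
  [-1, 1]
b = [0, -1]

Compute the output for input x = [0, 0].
y = [0, -1]

Wx = [2×0 + -2×0, -1×0 + 1×0]
   = [0, 0]
y = Wx + b = [0 + 0, 0 + -1] = [0, -1]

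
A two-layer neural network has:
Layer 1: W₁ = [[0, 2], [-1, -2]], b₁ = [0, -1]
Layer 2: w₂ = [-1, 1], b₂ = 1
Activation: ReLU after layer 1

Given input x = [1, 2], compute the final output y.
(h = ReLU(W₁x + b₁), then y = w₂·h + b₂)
y = -3

Layer 1 pre-activation: z₁ = [4, -6]
After ReLU: h = [4, 0]
Layer 2 output: y = -1×4 + 1×0 + 1 = -3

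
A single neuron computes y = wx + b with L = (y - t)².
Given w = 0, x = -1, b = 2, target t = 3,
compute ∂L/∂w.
∂L/∂w = 2

y = wx + b = (0)(-1) + 2 = 2
∂L/∂y = 2(y - t) = 2(2 - 3) = -2
∂y/∂w = x = -1
∂L/∂w = ∂L/∂y · ∂y/∂w = -2 × -1 = 2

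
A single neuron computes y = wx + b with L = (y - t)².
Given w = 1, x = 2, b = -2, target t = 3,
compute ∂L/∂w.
∂L/∂w = -12

y = wx + b = (1)(2) + -2 = 0
∂L/∂y = 2(y - t) = 2(0 - 3) = -6
∂y/∂w = x = 2
∂L/∂w = ∂L/∂y · ∂y/∂w = -6 × 2 = -12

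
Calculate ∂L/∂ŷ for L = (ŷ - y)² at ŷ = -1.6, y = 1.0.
∂L/∂ŷ = -5.2

∂L/∂ŷ = 2(ŷ - y) = 2(-1.6 - 1.0) = 2(-2.6) = -5.2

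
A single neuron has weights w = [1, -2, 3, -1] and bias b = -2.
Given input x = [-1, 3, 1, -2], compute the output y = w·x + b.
y = -4

y = (1)(-1) + (-2)(3) + (3)(1) + (-1)(-2) + -2 = -4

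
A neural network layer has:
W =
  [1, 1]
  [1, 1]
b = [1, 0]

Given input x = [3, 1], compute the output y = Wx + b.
y = [5, 4]

Wx = [1×3 + 1×1, 1×3 + 1×1]
   = [4, 4]
y = Wx + b = [4 + 1, 4 + 0] = [5, 4]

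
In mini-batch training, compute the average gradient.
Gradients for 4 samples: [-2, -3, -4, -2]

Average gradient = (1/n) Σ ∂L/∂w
Average gradient = -2.75

Average = (1/4)(-2 + -3 + -4 + -2) = -11/4 = -2.75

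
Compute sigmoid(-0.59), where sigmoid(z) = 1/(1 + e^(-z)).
0.3566

sigmoid(-0.59) = 1/(1 + e^(0.59)) = 1/(1 + 1.804) = 0.3566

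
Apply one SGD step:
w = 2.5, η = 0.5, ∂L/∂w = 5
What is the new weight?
w_new = 0

w_new = w - η·∂L/∂w = 2.5 - 0.5×(5) = 2.5 - (2.5) = 0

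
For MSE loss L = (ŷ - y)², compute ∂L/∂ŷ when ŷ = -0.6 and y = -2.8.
∂L/∂ŷ = 4.4

∂L/∂ŷ = 2(ŷ - y) = 2(-0.6 - -2.8) = 2(2.2) = 4.4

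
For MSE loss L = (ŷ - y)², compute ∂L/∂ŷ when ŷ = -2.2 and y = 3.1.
∂L/∂ŷ = -10.6

∂L/∂ŷ = 2(ŷ - y) = 2(-2.2 - 3.1) = 2(-5.3) = -10.6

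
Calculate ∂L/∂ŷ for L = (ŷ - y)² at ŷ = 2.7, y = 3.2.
∂L/∂ŷ = -1.0

∂L/∂ŷ = 2(ŷ - y) = 2(2.7 - 3.2) = 2(-0.5) = -1.0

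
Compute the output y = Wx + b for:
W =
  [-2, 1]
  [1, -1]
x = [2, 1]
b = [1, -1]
y = [-2, 0]

Wx = [-2×2 + 1×1, 1×2 + -1×1]
   = [-3, 1]
y = Wx + b = [-3 + 1, 1 + -1] = [-2, 0]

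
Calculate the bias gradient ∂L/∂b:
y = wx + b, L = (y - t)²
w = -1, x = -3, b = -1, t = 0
∂L/∂b = 4

y = wx + b = (-1)(-3) + -1 = 2
∂L/∂y = 2(y - t) = 2(2 - 0) = 4
∂y/∂b = 1
∂L/∂b = ∂L/∂y · ∂y/∂b = 4 × 1 = 4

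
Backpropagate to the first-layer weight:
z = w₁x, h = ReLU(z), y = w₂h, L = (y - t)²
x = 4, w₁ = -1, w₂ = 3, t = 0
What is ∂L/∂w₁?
∂L/∂w₁ = 0

Forward pass:
z = w₁x = -1×4 = -4
h = ReLU(-4) = 0
y = w₂h = 3×0 = 0

Backward pass:
∂L/∂y = 2(y - t) = 2(0 - 0) = 0
∂y/∂h = w₂ = 3
∂h/∂z = 0 (ReLU derivative)
∂z/∂w₁ = x = 4

∂L/∂w₁ = 0 × 3 × 0 × 4 = 0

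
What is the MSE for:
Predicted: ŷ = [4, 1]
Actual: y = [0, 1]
MSE = 8

MSE = (1/2)((4-0)² + (1-1)²) = (1/2)(16 + 0) = 8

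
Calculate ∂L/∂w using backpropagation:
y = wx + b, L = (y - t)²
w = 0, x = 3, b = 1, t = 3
∂L/∂w = -12

y = wx + b = (0)(3) + 1 = 1
∂L/∂y = 2(y - t) = 2(1 - 3) = -4
∂y/∂w = x = 3
∂L/∂w = ∂L/∂y · ∂y/∂w = -4 × 3 = -12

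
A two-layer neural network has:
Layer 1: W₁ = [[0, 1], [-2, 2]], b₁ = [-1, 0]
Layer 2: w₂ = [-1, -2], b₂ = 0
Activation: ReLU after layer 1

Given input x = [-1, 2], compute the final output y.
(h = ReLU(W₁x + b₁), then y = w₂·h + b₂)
y = -13

Layer 1 pre-activation: z₁ = [1, 6]
After ReLU: h = [1, 6]
Layer 2 output: y = -1×1 + -2×6 + 0 = -13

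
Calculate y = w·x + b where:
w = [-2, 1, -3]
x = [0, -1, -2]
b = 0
y = 5

y = (-2)(0) + (1)(-1) + (-3)(-2) + 0 = 5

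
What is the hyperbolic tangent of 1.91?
0.9571

tanh(1.91) = (e^(1.91) - e^(-1.91))/(e^(1.91) + e^(-1.91)) = 0.9571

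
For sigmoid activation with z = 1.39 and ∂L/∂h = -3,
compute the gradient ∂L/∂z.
∂L/∂z = -0.4789

σ(1.39) = 0.8006
σ'(1.39) = σ(1.39)(1 - σ(1.39)) = 0.8006 × 0.1994 = 0.1596
∂L/∂z = ∂L/∂h · σ'(z) = -3 × 0.1596 = -0.4789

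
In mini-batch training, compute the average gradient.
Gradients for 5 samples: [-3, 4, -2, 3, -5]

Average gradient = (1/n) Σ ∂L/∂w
Average gradient = -0.6

Average = (1/5)(-3 + 4 + -2 + 3 + -5) = -3/5 = -0.6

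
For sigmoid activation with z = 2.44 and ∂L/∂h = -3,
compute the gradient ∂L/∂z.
∂L/∂z = -0.2212

σ(2.44) = 0.9198
σ'(2.44) = σ(2.44)(1 - σ(2.44)) = 0.9198 × 0.08017 = 0.07375
∂L/∂z = ∂L/∂h · σ'(z) = -3 × 0.07375 = -0.2212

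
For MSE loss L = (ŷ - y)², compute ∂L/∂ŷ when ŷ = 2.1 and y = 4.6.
∂L/∂ŷ = -5.0

∂L/∂ŷ = 2(ŷ - y) = 2(2.1 - 4.6) = 2(-2.5) = -5.0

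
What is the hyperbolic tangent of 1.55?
0.9138

tanh(1.55) = (e^(1.55) - e^(-1.55))/(e^(1.55) + e^(-1.55)) = 0.9138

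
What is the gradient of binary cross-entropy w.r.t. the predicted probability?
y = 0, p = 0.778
∂L/∂p = 4.505

∂L/∂p = -y/p + (1-y)/(1-p) = 0 + 1/0.222 = 4.505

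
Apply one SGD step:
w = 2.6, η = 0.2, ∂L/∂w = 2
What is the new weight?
w_new = 2.2

w_new = w - η·∂L/∂w = 2.6 - 0.2×(2) = 2.6 - (0.4) = 2.2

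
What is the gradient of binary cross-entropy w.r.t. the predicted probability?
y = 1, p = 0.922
∂L/∂p = -1.085

∂L/∂p = -y/p + (1-y)/(1-p) = -1/0.922 + 0 = -1.085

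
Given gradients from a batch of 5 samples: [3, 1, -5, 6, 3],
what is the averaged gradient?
Average gradient = 1.6

Average = (1/5)(3 + 1 + -5 + 6 + 3) = 8/5 = 1.6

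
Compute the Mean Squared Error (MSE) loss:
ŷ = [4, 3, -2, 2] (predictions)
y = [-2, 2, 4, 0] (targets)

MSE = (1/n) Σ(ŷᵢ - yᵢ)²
MSE = 19.25

MSE = (1/4)((4--2)² + (3-2)² + (-2-4)² + (2-0)²) = (1/4)(36 + 1 + 36 + 4) = 19.25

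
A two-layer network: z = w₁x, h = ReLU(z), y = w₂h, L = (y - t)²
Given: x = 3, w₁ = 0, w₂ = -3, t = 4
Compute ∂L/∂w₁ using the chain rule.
∂L/∂w₁ = 0

Forward pass:
z = w₁x = 0×3 = 0
h = ReLU(0) = 0
y = w₂h = -3×0 = 0

Backward pass:
∂L/∂y = 2(y - t) = 2(0 - 4) = -8
∂y/∂h = w₂ = -3
∂h/∂z = 0 (ReLU derivative)
∂z/∂w₁ = x = 3

∂L/∂w₁ = -8 × -3 × 0 × 3 = 0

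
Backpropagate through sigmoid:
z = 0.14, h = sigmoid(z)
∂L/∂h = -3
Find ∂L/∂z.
∂L/∂z = -0.7463

σ(0.14) = 0.5349
σ'(0.14) = σ(0.14)(1 - σ(0.14)) = 0.5349 × 0.4651 = 0.2488
∂L/∂z = ∂L/∂h · σ'(z) = -3 × 0.2488 = -0.7463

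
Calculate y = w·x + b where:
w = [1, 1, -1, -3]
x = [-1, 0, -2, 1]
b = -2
y = -4

y = (1)(-1) + (1)(0) + (-1)(-2) + (-3)(1) + -2 = -4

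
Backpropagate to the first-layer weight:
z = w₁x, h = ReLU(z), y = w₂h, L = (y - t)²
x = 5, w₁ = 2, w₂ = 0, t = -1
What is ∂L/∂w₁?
∂L/∂w₁ = 0

Forward pass:
z = w₁x = 2×5 = 10
h = ReLU(10) = 10
y = w₂h = 0×10 = 0

Backward pass:
∂L/∂y = 2(y - t) = 2(0 - -1) = 2
∂y/∂h = w₂ = 0
∂h/∂z = 1 (ReLU derivative)
∂z/∂w₁ = x = 5

∂L/∂w₁ = 2 × 0 × 1 × 5 = 0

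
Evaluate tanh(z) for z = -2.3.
-0.9801

tanh(-2.3) = (e^(-2.3) - e^(2.3))/(e^(-2.3) + e^(2.3)) = -0.9801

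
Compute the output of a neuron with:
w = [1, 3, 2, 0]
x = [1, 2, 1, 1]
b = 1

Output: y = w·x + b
y = 10

y = (1)(1) + (3)(2) + (2)(1) + (0)(1) + 1 = 10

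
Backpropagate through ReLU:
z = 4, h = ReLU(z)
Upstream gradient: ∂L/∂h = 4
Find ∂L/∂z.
∂L/∂z = 4

h = ReLU(4) = 4
Since z > 0: ∂h/∂z = 1
∂L/∂z = ∂L/∂h · ∂h/∂z = 4 × 1 = 4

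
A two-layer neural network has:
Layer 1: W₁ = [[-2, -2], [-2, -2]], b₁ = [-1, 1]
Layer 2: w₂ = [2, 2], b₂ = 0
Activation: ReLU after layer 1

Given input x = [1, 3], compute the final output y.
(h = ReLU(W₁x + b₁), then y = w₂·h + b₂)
y = 0

Layer 1 pre-activation: z₁ = [-9, -7]
After ReLU: h = [0, 0]
Layer 2 output: y = 2×0 + 2×0 + 0 = 0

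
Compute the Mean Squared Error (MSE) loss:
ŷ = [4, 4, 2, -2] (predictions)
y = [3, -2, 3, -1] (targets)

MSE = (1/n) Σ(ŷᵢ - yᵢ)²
MSE = 9.75

MSE = (1/4)((4-3)² + (4--2)² + (2-3)² + (-2--1)²) = (1/4)(1 + 36 + 1 + 1) = 9.75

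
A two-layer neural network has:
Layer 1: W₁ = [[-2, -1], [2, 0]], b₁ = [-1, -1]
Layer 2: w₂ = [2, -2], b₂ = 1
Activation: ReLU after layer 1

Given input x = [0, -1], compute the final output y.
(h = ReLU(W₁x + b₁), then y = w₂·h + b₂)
y = 1

Layer 1 pre-activation: z₁ = [0, -1]
After ReLU: h = [0, 0]
Layer 2 output: y = 2×0 + -2×0 + 1 = 1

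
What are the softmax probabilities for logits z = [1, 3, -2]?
p = [0.1185, 0.8756, 0.0059]

exp(z) = [2.718, 20.09, 0.1353]
Sum = 22.94
p = [0.1185, 0.8756, 0.0059]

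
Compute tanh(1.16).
0.821

tanh(1.16) = (e^(1.16) - e^(-1.16))/(e^(1.16) + e^(-1.16)) = 0.821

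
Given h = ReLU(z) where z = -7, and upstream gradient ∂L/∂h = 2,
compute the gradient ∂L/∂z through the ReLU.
∂L/∂z = 0

h = ReLU(-7) = 0
Since z < 0: ∂h/∂z = 0
∂L/∂z = ∂L/∂h · ∂h/∂z = 2 × 0 = 0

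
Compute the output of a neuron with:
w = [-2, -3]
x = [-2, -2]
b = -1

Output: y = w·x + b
y = 9

y = (-2)(-2) + (-3)(-2) + -1 = 9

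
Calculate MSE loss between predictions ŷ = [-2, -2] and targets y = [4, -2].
MSE = 18

MSE = (1/2)((-2-4)² + (-2--2)²) = (1/2)(36 + 0) = 18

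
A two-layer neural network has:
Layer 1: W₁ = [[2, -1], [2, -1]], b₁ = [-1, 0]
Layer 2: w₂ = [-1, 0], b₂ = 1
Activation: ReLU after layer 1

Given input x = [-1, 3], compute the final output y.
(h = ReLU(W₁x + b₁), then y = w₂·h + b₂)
y = 1

Layer 1 pre-activation: z₁ = [-6, -5]
After ReLU: h = [0, 0]
Layer 2 output: y = -1×0 + 0×0 + 1 = 1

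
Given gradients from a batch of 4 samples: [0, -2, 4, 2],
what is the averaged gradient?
Average gradient = 1

Average = (1/4)(0 + -2 + 4 + 2) = 4/4 = 1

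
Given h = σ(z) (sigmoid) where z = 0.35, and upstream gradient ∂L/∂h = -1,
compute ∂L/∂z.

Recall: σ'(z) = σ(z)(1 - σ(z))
∂L/∂z = -0.2425

σ(0.35) = 0.5866
σ'(0.35) = σ(0.35)(1 - σ(0.35)) = 0.5866 × 0.4134 = 0.2425
∂L/∂z = ∂L/∂h · σ'(z) = -1 × 0.2425 = -0.2425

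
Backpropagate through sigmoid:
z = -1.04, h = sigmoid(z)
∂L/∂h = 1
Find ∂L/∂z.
∂L/∂z = 0.193

σ(-1.04) = 0.2611
σ'(-1.04) = σ(-1.04)(1 - σ(-1.04)) = 0.2611 × 0.7389 = 0.193
∂L/∂z = ∂L/∂h · σ'(z) = 1 × 0.193 = 0.193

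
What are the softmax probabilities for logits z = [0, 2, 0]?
p = [0.1065, 0.787, 0.1065]

exp(z) = [1, 7.389, 1]
Sum = 9.389
p = [0.1065, 0.787, 0.1065]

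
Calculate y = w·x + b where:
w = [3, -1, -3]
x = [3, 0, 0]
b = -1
y = 8

y = (3)(3) + (-1)(0) + (-3)(0) + -1 = 8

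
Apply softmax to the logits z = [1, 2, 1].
p = [0.2119, 0.5761, 0.2119]

exp(z) = [2.718, 7.389, 2.718]
Sum = 12.83
p = [0.2119, 0.5761, 0.2119]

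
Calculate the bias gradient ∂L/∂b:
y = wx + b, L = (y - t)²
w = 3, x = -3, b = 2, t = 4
∂L/∂b = -22

y = wx + b = (3)(-3) + 2 = -7
∂L/∂y = 2(y - t) = 2(-7 - 4) = -22
∂y/∂b = 1
∂L/∂b = ∂L/∂y · ∂y/∂b = -22 × 1 = -22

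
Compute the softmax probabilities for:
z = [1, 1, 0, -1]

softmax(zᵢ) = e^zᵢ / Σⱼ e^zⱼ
p = [0.3995, 0.3995, 0.147, 0.0541]

exp(z) = [2.718, 2.718, 1, 0.3679]
Sum = 6.804
p = [0.3995, 0.3995, 0.147, 0.0541]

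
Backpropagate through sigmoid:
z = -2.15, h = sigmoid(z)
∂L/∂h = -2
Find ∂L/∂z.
∂L/∂z = -0.1869

σ(-2.15) = 0.1043
σ'(-2.15) = σ(-2.15)(1 - σ(-2.15)) = 0.1043 × 0.8957 = 0.09345
∂L/∂z = ∂L/∂h · σ'(z) = -2 × 0.09345 = -0.1869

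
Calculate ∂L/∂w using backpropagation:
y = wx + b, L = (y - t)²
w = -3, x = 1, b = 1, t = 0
∂L/∂w = -4

y = wx + b = (-3)(1) + 1 = -2
∂L/∂y = 2(y - t) = 2(-2 - 0) = -4
∂y/∂w = x = 1
∂L/∂w = ∂L/∂y · ∂y/∂w = -4 × 1 = -4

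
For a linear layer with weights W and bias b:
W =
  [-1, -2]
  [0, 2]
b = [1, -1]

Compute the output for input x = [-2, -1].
y = [5, -3]

Wx = [-1×-2 + -2×-1, 0×-2 + 2×-1]
   = [4, -2]
y = Wx + b = [4 + 1, -2 + -1] = [5, -3]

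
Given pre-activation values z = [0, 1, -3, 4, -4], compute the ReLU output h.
h = [0, 1, 0, 4, 0]

ReLU applied element-wise: max(0,0)=0, max(0,1)=1, max(0,-3)=0, max(0,4)=4, max(0,-4)=0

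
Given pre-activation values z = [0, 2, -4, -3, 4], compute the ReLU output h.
h = [0, 2, 0, 0, 4]

ReLU applied element-wise: max(0,0)=0, max(0,2)=2, max(0,-4)=0, max(0,-3)=0, max(0,4)=4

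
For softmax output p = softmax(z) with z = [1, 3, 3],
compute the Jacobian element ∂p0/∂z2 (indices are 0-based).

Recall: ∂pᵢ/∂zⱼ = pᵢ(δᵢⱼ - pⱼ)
∂p0/∂z2 = -0.02968

p = softmax(z) = [0.06338, 0.4683, 0.4683]
p0 = 0.06338, p2 = 0.4683

∂p0/∂z2 = -p0 × p2 = -0.06338 × 0.4683 = -0.02968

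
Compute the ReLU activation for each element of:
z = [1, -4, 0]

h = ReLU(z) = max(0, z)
h = [1, 0, 0]

ReLU applied element-wise: max(0,1)=1, max(0,-4)=0, max(0,0)=0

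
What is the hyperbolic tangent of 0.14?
0.1391

tanh(0.14) = (e^(0.14) - e^(-0.14))/(e^(0.14) + e^(-0.14)) = 0.1391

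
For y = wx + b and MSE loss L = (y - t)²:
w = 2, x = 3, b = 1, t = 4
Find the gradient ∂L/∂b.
∂L/∂b = 6

y = wx + b = (2)(3) + 1 = 7
∂L/∂y = 2(y - t) = 2(7 - 4) = 6
∂y/∂b = 1
∂L/∂b = ∂L/∂y · ∂y/∂b = 6 × 1 = 6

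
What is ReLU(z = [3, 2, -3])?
h = [3, 2, 0]

ReLU applied element-wise: max(0,3)=3, max(0,2)=2, max(0,-3)=0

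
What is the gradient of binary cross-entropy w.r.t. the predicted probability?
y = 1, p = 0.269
∂L/∂p = -3.717

∂L/∂p = -y/p + (1-y)/(1-p) = -1/0.269 + 0 = -3.717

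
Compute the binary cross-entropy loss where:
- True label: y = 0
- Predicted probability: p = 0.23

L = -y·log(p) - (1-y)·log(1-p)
L = 0.2614

L = -0·log(0.23) - 1·log(0.77) = -log(0.77) = 0.2614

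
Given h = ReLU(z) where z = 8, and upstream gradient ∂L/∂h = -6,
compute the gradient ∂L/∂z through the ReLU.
∂L/∂z = -6

h = ReLU(8) = 8
Since z > 0: ∂h/∂z = 1
∂L/∂z = ∂L/∂h · ∂h/∂z = -6 × 1 = -6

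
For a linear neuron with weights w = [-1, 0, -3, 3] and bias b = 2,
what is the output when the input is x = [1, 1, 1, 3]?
y = 7

y = (-1)(1) + (0)(1) + (-3)(1) + (3)(3) + 2 = 7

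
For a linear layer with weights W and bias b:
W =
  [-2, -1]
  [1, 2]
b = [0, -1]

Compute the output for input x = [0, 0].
y = [0, -1]

Wx = [-2×0 + -1×0, 1×0 + 2×0]
   = [0, 0]
y = Wx + b = [0 + 0, 0 + -1] = [0, -1]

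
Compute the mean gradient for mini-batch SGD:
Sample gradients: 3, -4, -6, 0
Average gradient = -1.75

Average = (1/4)(3 + -4 + -6 + 0) = -7/4 = -1.75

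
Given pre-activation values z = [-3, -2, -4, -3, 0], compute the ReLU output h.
h = [0, 0, 0, 0, 0]

ReLU applied element-wise: max(0,-3)=0, max(0,-2)=0, max(0,-4)=0, max(0,-3)=0, max(0,0)=0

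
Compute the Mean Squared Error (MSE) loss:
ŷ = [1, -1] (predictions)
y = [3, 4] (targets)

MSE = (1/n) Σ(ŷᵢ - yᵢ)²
MSE = 14.5

MSE = (1/2)((1-3)² + (-1-4)²) = (1/2)(4 + 25) = 14.5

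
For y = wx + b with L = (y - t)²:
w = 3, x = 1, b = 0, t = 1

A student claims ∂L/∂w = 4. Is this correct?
Correct

y = (3)(1) + 0 = 3
∂L/∂y = 2(y - t) = 2(3 - 1) = 4
∂y/∂w = x = 1
∂L/∂w = 4 × 1 = 4

Claimed value: 4
Correct: The correct gradient is 4.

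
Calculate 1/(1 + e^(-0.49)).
0.6201

sigmoid(0.49) = 1/(1 + e^(-0.49)) = 1/(1 + 0.6126) = 0.6201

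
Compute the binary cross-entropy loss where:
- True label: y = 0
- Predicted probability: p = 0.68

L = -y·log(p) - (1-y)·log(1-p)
L = 1.139

L = -0·log(0.68) - 1·log(0.32) = -log(0.32) = 1.139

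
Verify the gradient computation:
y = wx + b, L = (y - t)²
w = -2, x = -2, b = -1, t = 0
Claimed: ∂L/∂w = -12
Correct

y = (-2)(-2) + -1 = 3
∂L/∂y = 2(y - t) = 2(3 - 0) = 6
∂y/∂w = x = -2
∂L/∂w = 6 × -2 = -12

Claimed value: -12
Correct: The correct gradient is -12.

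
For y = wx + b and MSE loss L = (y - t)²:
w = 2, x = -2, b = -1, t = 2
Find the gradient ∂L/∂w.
∂L/∂w = 28

y = wx + b = (2)(-2) + -1 = -5
∂L/∂y = 2(y - t) = 2(-5 - 2) = -14
∂y/∂w = x = -2
∂L/∂w = ∂L/∂y · ∂y/∂w = -14 × -2 = 28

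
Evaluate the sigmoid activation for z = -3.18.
0.03993

sigmoid(-3.18) = 1/(1 + e^(3.18)) = 1/(1 + 24.05) = 0.03993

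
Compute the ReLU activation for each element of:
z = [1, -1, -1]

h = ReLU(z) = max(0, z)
h = [1, 0, 0]

ReLU applied element-wise: max(0,1)=1, max(0,-1)=0, max(0,-1)=0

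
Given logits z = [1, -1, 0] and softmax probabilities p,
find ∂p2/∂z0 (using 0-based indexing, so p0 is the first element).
∂p2/∂z0 = -0.1628

p = softmax(z) = [0.6652, 0.09003, 0.2447]
p2 = 0.2447, p0 = 0.6652

∂p2/∂z0 = -p2 × p0 = -0.2447 × 0.6652 = -0.1628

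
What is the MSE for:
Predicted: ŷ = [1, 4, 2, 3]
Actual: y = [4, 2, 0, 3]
MSE = 4.25

MSE = (1/4)((1-4)² + (4-2)² + (2-0)² + (3-3)²) = (1/4)(9 + 4 + 4 + 0) = 4.25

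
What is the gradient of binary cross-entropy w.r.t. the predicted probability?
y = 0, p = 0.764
∂L/∂p = 4.237

∂L/∂p = -y/p + (1-y)/(1-p) = 0 + 1/0.236 = 4.237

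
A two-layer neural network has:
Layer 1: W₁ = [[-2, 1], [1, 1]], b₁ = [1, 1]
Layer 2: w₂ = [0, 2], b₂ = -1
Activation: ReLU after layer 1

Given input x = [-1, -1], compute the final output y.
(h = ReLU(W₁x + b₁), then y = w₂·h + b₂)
y = -1

Layer 1 pre-activation: z₁ = [2, -1]
After ReLU: h = [2, 0]
Layer 2 output: y = 0×2 + 2×0 + -1 = -1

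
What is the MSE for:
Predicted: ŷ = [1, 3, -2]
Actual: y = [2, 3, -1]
MSE = 0.6667

MSE = (1/3)((1-2)² + (3-3)² + (-2--1)²) = (1/3)(1 + 0 + 1) = 0.6667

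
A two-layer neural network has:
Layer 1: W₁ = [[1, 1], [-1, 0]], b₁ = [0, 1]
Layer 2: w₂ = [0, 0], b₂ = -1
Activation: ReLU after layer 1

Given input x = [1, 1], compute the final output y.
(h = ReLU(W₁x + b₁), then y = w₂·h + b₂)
y = -1

Layer 1 pre-activation: z₁ = [2, 0]
After ReLU: h = [2, 0]
Layer 2 output: y = 0×2 + 0×0 + -1 = -1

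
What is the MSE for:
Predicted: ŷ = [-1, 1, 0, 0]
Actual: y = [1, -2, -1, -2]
MSE = 4.5

MSE = (1/4)((-1-1)² + (1--2)² + (0--1)² + (0--2)²) = (1/4)(4 + 9 + 1 + 4) = 4.5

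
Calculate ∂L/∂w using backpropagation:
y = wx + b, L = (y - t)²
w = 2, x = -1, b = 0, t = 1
∂L/∂w = 6

y = wx + b = (2)(-1) + 0 = -2
∂L/∂y = 2(y - t) = 2(-2 - 1) = -6
∂y/∂w = x = -1
∂L/∂w = ∂L/∂y · ∂y/∂w = -6 × -1 = 6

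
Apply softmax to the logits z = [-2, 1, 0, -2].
p = [0.0339, 0.6815, 0.2507, 0.0339]

exp(z) = [0.1353, 2.718, 1, 0.1353]
Sum = 3.989
p = [0.0339, 0.6815, 0.2507, 0.0339]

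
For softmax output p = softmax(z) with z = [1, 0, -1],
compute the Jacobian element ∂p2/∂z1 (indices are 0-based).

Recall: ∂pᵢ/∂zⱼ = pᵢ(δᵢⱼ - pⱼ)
∂p2/∂z1 = -0.02203

p = softmax(z) = [0.6652, 0.2447, 0.09003]
p2 = 0.09003, p1 = 0.2447

∂p2/∂z1 = -p2 × p1 = -0.09003 × 0.2447 = -0.02203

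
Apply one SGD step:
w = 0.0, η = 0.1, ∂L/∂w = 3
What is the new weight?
w_new = -0.3

w_new = w - η·∂L/∂w = 0.0 - 0.1×(3) = 0.0 - (0.3) = -0.3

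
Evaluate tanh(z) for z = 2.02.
0.9654

tanh(2.02) = (e^(2.02) - e^(-2.02))/(e^(2.02) + e^(-2.02)) = 0.9654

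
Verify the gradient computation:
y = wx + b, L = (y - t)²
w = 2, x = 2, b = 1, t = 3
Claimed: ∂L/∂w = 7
Incorrect

y = (2)(2) + 1 = 5
∂L/∂y = 2(y - t) = 2(5 - 3) = 4
∂y/∂w = x = 2
∂L/∂w = 4 × 2 = 8

Claimed value: 7
Incorrect: The correct gradient is 8.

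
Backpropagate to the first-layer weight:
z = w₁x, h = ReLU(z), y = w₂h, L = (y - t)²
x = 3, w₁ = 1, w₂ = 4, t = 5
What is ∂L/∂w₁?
∂L/∂w₁ = 168

Forward pass:
z = w₁x = 1×3 = 3
h = ReLU(3) = 3
y = w₂h = 4×3 = 12

Backward pass:
∂L/∂y = 2(y - t) = 2(12 - 5) = 14
∂y/∂h = w₂ = 4
∂h/∂z = 1 (ReLU derivative)
∂z/∂w₁ = x = 3

∂L/∂w₁ = 14 × 4 × 1 × 3 = 168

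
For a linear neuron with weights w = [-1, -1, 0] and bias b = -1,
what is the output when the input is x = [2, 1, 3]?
y = -4

y = (-1)(2) + (-1)(1) + (0)(3) + -1 = -4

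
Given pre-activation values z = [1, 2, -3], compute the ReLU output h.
h = [1, 2, 0]

ReLU applied element-wise: max(0,1)=1, max(0,2)=2, max(0,-3)=0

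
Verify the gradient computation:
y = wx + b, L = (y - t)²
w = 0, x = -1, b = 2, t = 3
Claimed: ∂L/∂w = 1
Incorrect

y = (0)(-1) + 2 = 2
∂L/∂y = 2(y - t) = 2(2 - 3) = -2
∂y/∂w = x = -1
∂L/∂w = -2 × -1 = 2

Claimed value: 1
Incorrect: The correct gradient is 2.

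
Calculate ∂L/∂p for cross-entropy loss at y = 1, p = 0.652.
∂L/∂p = -1.534

∂L/∂p = -y/p + (1-y)/(1-p) = -1/0.652 + 0 = -1.534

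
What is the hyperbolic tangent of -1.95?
-0.9603

tanh(-1.95) = (e^(-1.95) - e^(1.95))/(e^(-1.95) + e^(1.95)) = -0.9603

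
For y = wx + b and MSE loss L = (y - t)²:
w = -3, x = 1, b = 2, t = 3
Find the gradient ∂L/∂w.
∂L/∂w = -8

y = wx + b = (-3)(1) + 2 = -1
∂L/∂y = 2(y - t) = 2(-1 - 3) = -8
∂y/∂w = x = 1
∂L/∂w = ∂L/∂y · ∂y/∂w = -8 × 1 = -8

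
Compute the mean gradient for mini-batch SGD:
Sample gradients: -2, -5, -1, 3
Average gradient = -1.25

Average = (1/4)(-2 + -5 + -1 + 3) = -5/4 = -1.25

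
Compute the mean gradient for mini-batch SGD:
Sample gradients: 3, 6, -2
Average gradient = 2.333

Average = (1/3)(3 + 6 + -2) = 7/3 = 2.333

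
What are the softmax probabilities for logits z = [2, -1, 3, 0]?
p = [0.2562, 0.0128, 0.6964, 0.0347]

exp(z) = [7.389, 0.3679, 20.09, 1]
Sum = 28.84
p = [0.2562, 0.0128, 0.6964, 0.0347]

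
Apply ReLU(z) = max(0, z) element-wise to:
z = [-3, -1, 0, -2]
h = [0, 0, 0, 0]

ReLU applied element-wise: max(0,-3)=0, max(0,-1)=0, max(0,0)=0, max(0,-2)=0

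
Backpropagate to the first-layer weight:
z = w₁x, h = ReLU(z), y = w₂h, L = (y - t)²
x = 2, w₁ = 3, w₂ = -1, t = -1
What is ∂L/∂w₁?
∂L/∂w₁ = 20

Forward pass:
z = w₁x = 3×2 = 6
h = ReLU(6) = 6
y = w₂h = -1×6 = -6

Backward pass:
∂L/∂y = 2(y - t) = 2(-6 - -1) = -10
∂y/∂h = w₂ = -1
∂h/∂z = 1 (ReLU derivative)
∂z/∂w₁ = x = 2

∂L/∂w₁ = -10 × -1 × 1 × 2 = 20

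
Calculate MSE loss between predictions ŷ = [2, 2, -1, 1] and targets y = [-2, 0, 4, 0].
MSE = 11.5

MSE = (1/4)((2--2)² + (2-0)² + (-1-4)² + (1-0)²) = (1/4)(16 + 4 + 25 + 1) = 11.5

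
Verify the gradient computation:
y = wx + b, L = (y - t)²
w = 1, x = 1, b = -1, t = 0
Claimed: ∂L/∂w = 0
Correct

y = (1)(1) + -1 = 0
∂L/∂y = 2(y - t) = 2(0 - 0) = 0
∂y/∂w = x = 1
∂L/∂w = 0 × 1 = 0

Claimed value: 0
Correct: The correct gradient is 0.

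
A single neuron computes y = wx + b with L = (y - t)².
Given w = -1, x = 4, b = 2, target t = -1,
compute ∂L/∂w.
∂L/∂w = -8

y = wx + b = (-1)(4) + 2 = -2
∂L/∂y = 2(y - t) = 2(-2 - -1) = -2
∂y/∂w = x = 4
∂L/∂w = ∂L/∂y · ∂y/∂w = -2 × 4 = -8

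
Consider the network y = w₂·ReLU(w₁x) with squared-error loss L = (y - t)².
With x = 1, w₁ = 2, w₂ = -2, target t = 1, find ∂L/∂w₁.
∂L/∂w₁ = 20

Forward pass:
z = w₁x = 2×1 = 2
h = ReLU(2) = 2
y = w₂h = -2×2 = -4

Backward pass:
∂L/∂y = 2(y - t) = 2(-4 - 1) = -10
∂y/∂h = w₂ = -2
∂h/∂z = 1 (ReLU derivative)
∂z/∂w₁ = x = 1

∂L/∂w₁ = -10 × -2 × 1 × 1 = 20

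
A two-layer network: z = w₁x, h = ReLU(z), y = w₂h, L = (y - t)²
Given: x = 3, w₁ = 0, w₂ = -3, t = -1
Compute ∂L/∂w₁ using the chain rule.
∂L/∂w₁ = 0

Forward pass:
z = w₁x = 0×3 = 0
h = ReLU(0) = 0
y = w₂h = -3×0 = 0

Backward pass:
∂L/∂y = 2(y - t) = 2(0 - -1) = 2
∂y/∂h = w₂ = -3
∂h/∂z = 0 (ReLU derivative)
∂z/∂w₁ = x = 3

∂L/∂w₁ = 2 × -3 × 0 × 3 = 0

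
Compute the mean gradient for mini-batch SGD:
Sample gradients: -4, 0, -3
Average gradient = -2.333

Average = (1/3)(-4 + 0 + -3) = -7/3 = -2.333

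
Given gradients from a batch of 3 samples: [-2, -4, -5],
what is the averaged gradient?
Average gradient = -3.667

Average = (1/3)(-2 + -4 + -5) = -11/3 = -3.667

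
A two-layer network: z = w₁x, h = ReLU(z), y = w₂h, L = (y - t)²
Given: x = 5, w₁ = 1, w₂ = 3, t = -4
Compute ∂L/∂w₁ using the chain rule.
∂L/∂w₁ = 570

Forward pass:
z = w₁x = 1×5 = 5
h = ReLU(5) = 5
y = w₂h = 3×5 = 15

Backward pass:
∂L/∂y = 2(y - t) = 2(15 - -4) = 38
∂y/∂h = w₂ = 3
∂h/∂z = 1 (ReLU derivative)
∂z/∂w₁ = x = 5

∂L/∂w₁ = 38 × 3 × 1 × 5 = 570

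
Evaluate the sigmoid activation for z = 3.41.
0.968

sigmoid(3.41) = 1/(1 + e^(-3.41)) = 1/(1 + 0.03304) = 0.968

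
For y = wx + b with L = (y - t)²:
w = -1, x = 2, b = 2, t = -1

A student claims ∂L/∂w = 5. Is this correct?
Incorrect

y = (-1)(2) + 2 = 0
∂L/∂y = 2(y - t) = 2(0 - -1) = 2
∂y/∂w = x = 2
∂L/∂w = 2 × 2 = 4

Claimed value: 5
Incorrect: The correct gradient is 4.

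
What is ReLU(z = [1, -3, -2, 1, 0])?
h = [1, 0, 0, 1, 0]

ReLU applied element-wise: max(0,1)=1, max(0,-3)=0, max(0,-2)=0, max(0,1)=1, max(0,0)=0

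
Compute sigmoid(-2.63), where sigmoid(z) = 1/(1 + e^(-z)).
0.06723

sigmoid(-2.63) = 1/(1 + e^(2.63)) = 1/(1 + 13.87) = 0.06723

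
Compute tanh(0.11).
0.1096

tanh(0.11) = (e^(0.11) - e^(-0.11))/(e^(0.11) + e^(-0.11)) = 0.1096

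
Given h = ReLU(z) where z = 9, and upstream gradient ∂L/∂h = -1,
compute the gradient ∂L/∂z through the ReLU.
∂L/∂z = -1

h = ReLU(9) = 9
Since z > 0: ∂h/∂z = 1
∂L/∂z = ∂L/∂h · ∂h/∂z = -1 × 1 = -1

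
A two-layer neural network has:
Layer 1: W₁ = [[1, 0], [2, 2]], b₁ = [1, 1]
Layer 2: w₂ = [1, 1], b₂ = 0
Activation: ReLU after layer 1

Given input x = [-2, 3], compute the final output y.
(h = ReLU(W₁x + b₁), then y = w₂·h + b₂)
y = 3

Layer 1 pre-activation: z₁ = [-1, 3]
After ReLU: h = [0, 3]
Layer 2 output: y = 1×0 + 1×3 + 0 = 3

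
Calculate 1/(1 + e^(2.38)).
0.08471

sigmoid(-2.38) = 1/(1 + e^(2.38)) = 1/(1 + 10.8) = 0.08471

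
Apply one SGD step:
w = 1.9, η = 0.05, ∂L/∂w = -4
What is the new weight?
w_new = 2.1

w_new = w - η·∂L/∂w = 1.9 - 0.05×(-4) = 1.9 - (-0.2) = 2.1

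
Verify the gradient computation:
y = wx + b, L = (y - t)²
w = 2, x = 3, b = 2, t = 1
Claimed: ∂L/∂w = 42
Correct

y = (2)(3) + 2 = 8
∂L/∂y = 2(y - t) = 2(8 - 1) = 14
∂y/∂w = x = 3
∂L/∂w = 14 × 3 = 42

Claimed value: 42
Correct: The correct gradient is 42.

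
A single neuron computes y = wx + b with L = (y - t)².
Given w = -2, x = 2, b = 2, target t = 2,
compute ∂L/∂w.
∂L/∂w = -16

y = wx + b = (-2)(2) + 2 = -2
∂L/∂y = 2(y - t) = 2(-2 - 2) = -8
∂y/∂w = x = 2
∂L/∂w = ∂L/∂y · ∂y/∂w = -8 × 2 = -16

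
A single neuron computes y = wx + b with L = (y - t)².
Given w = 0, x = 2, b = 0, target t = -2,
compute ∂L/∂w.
∂L/∂w = 8

y = wx + b = (0)(2) + 0 = 0
∂L/∂y = 2(y - t) = 2(0 - -2) = 4
∂y/∂w = x = 2
∂L/∂w = ∂L/∂y · ∂y/∂w = 4 × 2 = 8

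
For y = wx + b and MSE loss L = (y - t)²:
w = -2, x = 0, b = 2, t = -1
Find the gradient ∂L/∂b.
∂L/∂b = 6

y = wx + b = (-2)(0) + 2 = 2
∂L/∂y = 2(y - t) = 2(2 - -1) = 6
∂y/∂b = 1
∂L/∂b = ∂L/∂y · ∂y/∂b = 6 × 1 = 6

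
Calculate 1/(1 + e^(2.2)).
0.09975

sigmoid(-2.2) = 1/(1 + e^(2.2)) = 1/(1 + 9.025) = 0.09975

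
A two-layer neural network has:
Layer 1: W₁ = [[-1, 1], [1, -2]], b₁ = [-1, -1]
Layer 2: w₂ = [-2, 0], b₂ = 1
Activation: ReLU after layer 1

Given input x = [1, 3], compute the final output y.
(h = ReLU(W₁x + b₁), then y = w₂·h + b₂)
y = -1

Layer 1 pre-activation: z₁ = [1, -6]
After ReLU: h = [1, 0]
Layer 2 output: y = -2×1 + 0×0 + 1 = -1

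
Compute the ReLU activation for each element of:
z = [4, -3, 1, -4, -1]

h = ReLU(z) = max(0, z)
h = [4, 0, 1, 0, 0]

ReLU applied element-wise: max(0,4)=4, max(0,-3)=0, max(0,1)=1, max(0,-4)=0, max(0,-1)=0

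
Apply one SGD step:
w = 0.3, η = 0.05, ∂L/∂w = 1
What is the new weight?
w_new = 0.25

w_new = w - η·∂L/∂w = 0.3 - 0.05×(1) = 0.3 - (0.05) = 0.25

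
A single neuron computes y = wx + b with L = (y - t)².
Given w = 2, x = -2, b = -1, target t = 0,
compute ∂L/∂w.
∂L/∂w = 20

y = wx + b = (2)(-2) + -1 = -5
∂L/∂y = 2(y - t) = 2(-5 - 0) = -10
∂y/∂w = x = -2
∂L/∂w = ∂L/∂y · ∂y/∂w = -10 × -2 = 20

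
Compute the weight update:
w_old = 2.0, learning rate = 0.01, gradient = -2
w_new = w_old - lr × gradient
w_new = 2.02

w_new = w - η·∂L/∂w = 2.0 - 0.01×(-2) = 2.0 - (-0.02) = 2.02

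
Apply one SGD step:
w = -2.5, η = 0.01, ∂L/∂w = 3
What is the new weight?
w_new = -2.53

w_new = w - η·∂L/∂w = -2.5 - 0.01×(3) = -2.5 - (0.03) = -2.53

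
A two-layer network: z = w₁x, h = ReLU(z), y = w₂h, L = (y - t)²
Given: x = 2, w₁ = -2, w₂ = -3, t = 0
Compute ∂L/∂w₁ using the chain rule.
∂L/∂w₁ = 0

Forward pass:
z = w₁x = -2×2 = -4
h = ReLU(-4) = 0
y = w₂h = -3×0 = 0

Backward pass:
∂L/∂y = 2(y - t) = 2(0 - 0) = 0
∂y/∂h = w₂ = -3
∂h/∂z = 0 (ReLU derivative)
∂z/∂w₁ = x = 2

∂L/∂w₁ = 0 × -3 × 0 × 2 = 0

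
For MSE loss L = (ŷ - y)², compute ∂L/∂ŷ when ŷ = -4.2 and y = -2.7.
∂L/∂ŷ = -3.0

∂L/∂ŷ = 2(ŷ - y) = 2(-4.2 - -2.7) = 2(-1.5) = -3.0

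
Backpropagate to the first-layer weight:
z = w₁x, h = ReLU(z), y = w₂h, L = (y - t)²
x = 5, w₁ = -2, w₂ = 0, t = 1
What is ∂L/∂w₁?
∂L/∂w₁ = 0

Forward pass:
z = w₁x = -2×5 = -10
h = ReLU(-10) = 0
y = w₂h = 0×0 = 0

Backward pass:
∂L/∂y = 2(y - t) = 2(0 - 1) = -2
∂y/∂h = w₂ = 0
∂h/∂z = 0 (ReLU derivative)
∂z/∂w₁ = x = 5

∂L/∂w₁ = -2 × 0 × 0 × 5 = 0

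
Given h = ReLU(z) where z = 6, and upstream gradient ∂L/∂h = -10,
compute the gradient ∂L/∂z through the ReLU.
∂L/∂z = -10

h = ReLU(6) = 6
Since z > 0: ∂h/∂z = 1
∂L/∂z = ∂L/∂h · ∂h/∂z = -10 × 1 = -10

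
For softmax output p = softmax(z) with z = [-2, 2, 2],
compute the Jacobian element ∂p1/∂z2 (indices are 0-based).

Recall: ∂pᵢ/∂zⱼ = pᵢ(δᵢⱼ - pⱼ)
∂p1/∂z2 = -0.2455

p = softmax(z) = [0.009075, 0.4955, 0.4955]
p1 = 0.4955, p2 = 0.4955

∂p1/∂z2 = -p1 × p2 = -0.4955 × 0.4955 = -0.2455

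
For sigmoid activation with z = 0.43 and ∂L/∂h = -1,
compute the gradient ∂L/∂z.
∂L/∂z = -0.2388

σ(0.43) = 0.6059
σ'(0.43) = σ(0.43)(1 - σ(0.43)) = 0.6059 × 0.3941 = 0.2388
∂L/∂z = ∂L/∂h · σ'(z) = -1 × 0.2388 = -0.2388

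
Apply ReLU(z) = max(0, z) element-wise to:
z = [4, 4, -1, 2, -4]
h = [4, 4, 0, 2, 0]

ReLU applied element-wise: max(0,4)=4, max(0,4)=4, max(0,-1)=0, max(0,2)=2, max(0,-4)=0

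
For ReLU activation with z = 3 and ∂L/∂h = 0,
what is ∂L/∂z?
∂L/∂z = 0

h = ReLU(3) = 3
Since z > 0: ∂h/∂z = 1
∂L/∂z = ∂L/∂h · ∂h/∂z = 0 × 1 = 0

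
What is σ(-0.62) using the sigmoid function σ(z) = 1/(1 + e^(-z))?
0.3498

sigmoid(-0.62) = 1/(1 + e^(0.62)) = 1/(1 + 1.859) = 0.3498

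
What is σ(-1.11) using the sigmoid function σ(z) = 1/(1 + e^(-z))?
0.2479

sigmoid(-1.11) = 1/(1 + e^(1.11)) = 1/(1 + 3.034) = 0.2479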